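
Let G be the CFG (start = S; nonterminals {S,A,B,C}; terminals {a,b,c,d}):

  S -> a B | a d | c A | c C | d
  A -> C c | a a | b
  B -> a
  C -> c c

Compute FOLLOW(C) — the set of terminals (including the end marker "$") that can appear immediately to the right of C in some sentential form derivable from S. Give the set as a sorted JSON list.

Compute FIRST by fixpoint:
pass 1:
  A via A→a a: +{a}
  A via A→b: +{b}
  B via B→a: +{a}
  C via C→c c: +{c}
  S via S→a B: +{a}
  S via S→c A: +{c}
  S via S→d: +{d}
  FIRST(S)={a,c,d}  FIRST(A)={a,b}  FIRST(B)={a}  FIRST(C)={c}
pass 2:
  A via A→C c: +{c}
  FIRST(S)={a,c,d}  FIRST(A)={a,b,c}  FIRST(B)={a}  FIRST(C)={c}
pass 3: done
  FIRST(S)={a,c,d}  FIRST(A)={a,b,c}  FIRST(B)={a}  FIRST(C)={c}

FOLLOW sets:
seed FOLLOW(S) with $
[1]
  A→C c: FOLLOW(C) ⊇ FIRST(c) = {c}; new: +{c}
  S→a B: FOLLOW(B) ⊇ FOLLOW(S) ⊇ {$}; new: +{$}
  S→c A: FOLLOW(A) ⊇ FOLLOW(S) ⊇ {$}; new: +{$}
  S→c C: FOLLOW(C) ⊇ FOLLOW(S) ⊇ {$}; new: +{$}
  S: {$}  A: {$}  B: {$}  C: {$,c}
[2] done
  S: {$}  A: {$}  B: {$}  C: {$,c}

FOLLOW(C) = ["$", "c"]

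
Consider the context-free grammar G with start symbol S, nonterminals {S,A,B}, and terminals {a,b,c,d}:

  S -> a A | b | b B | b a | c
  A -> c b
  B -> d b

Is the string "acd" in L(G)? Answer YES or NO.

Convert to CNF:
  S -> T1 B | T1 T3 | T3 A | b | c
  A -> T0 T1
  B -> T2 T1
  T0 -> c
  T1 -> b
  T2 -> d
  T3 -> a

CYK table (by increasing span):
  T[0,0] 'a' = {T3}  orig:{}
  T[1,1] 'c' = {S,T0}  orig:{S}
  T[2,2] 'd' = {T2}  orig:{}
  T[0,1] 'ac' = ∅
  T[1,2] 'cd' = ∅
  T[0,2] 'acd' = ∅

S ∉ T[0,2] ⇒ NO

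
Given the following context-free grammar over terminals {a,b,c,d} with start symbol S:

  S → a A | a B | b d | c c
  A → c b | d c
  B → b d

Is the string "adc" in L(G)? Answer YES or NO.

CNF form of G:
  S -> T0 T0 | T1 T2 | T3 A | T3 B
  A -> T0 T1 | T2 T0
  B -> T1 T2
  T0 -> c
  T1 -> b
  T2 -> d
  T3 -> a

CYK table (by increasing span):
  cell(0,0) a: {T3}  orig:{}
  cell(1,1) d: {T2}  orig:{}
  cell(2,2) c: {T0}  orig:{}
  cell(0,1) ad: ∅
  cell(1,2) dc: {A}
  cell(0,2) adc: {S}

S ∈ T[0,2] ⇒ YES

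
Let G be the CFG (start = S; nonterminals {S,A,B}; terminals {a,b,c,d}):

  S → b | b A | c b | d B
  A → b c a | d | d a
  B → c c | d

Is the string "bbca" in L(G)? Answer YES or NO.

CNF form of G:
  S -> T0 A | T1 T0 | T3 B | b
  A -> T0 X4 | T3 T2 | d
  B -> T1 T1 | d
  T0 -> b
  T1 -> c
  T2 -> a
  T3 -> d
  X4 -> T1 T2

Fill CYK table bottom-up:
  cell(0,0) b: {S,T0}  orig:{S}
  cell(1,1) b: {S,T0}  orig:{S}
  cell(2,2) c: {T1}  orig:{}
  cell(3,3) a: {T2}  orig:{}
  cell(0,1) bb: ∅
  cell(1,2) bc: ∅
  cell(2,3) ca: {X4}  orig:{}
  cell(0,2) bbc: ∅
  cell(1,3) bca: {A}
  cell(0,3) bbca: {S}

S ∈ T[0,3] ⇒ YES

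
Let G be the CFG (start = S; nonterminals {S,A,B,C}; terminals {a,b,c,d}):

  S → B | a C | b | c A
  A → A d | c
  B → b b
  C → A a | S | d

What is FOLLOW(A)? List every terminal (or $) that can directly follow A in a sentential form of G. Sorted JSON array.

Compute FIRST by fixpoint:
[1]
  A via A→c: +{c}
  B via B→b b: +{b}
  C via C→A a: +{c}
  C via C→d: +{d}
  S via S→B: +{b}
  S via S→a C: +{a}
  S via S→c A: +{c}
  FIRST[S]={a,b,c}  FIRST[A]={c}  FIRST[B]={b}  FIRST[C]={c,d}
[2]
  C via C→S: +{a,b}
  FIRST[S]={a,b,c}  FIRST[A]={c}  FIRST[B]={b}  FIRST[C]={a,b,c,d}
[3] (stable)
  FIRST[S]={a,b,c}  FIRST[A]={c}  FIRST[B]={b}  FIRST[C]={a,b,c,d}

FOLLOW iteration:
seed FOLLOW(S) with $
pass 1:
  A→A d: FOLLOW(A) ⊇ FIRST(d) = {d}; new: +{d}
  C→A a: FOLLOW(A) ⊇ FIRST(a) = {a}; new: +{a}
  S→B: FOLLOW(B) ⊇ FOLLOW(S) ⊇ {$}; new: +{$}
  S→a C: FOLLOW(C) ⊇ FOLLOW(S) ⊇ {$}; new: +{$}
  S→c A: FOLLOW(A) ⊇ FOLLOW(S) ⊇ {$}; new: +{$}
  FOLLOW(S)={$}  FOLLOW(A)={$,a,d}  FOLLOW(B)={$}  FOLLOW(C)={$}
pass 2: done
  FOLLOW(S)={$}  FOLLOW(A)={$,a,d}  FOLLOW(B)={$}  FOLLOW(C)={$}

FOLLOW(A) = ["$", "a", "d"]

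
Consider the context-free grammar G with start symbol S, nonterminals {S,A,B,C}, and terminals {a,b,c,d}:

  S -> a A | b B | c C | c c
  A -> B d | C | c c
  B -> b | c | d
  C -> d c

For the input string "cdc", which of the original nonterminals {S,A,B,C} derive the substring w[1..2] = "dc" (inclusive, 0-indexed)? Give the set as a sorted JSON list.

Convert to CNF:
  S -> T1 C | T1 T1 | T2 A | T3 B
  A -> B T0 | T0 T1 | T1 T1
  B -> b | c | d
  C -> T0 T1
  T0 -> d
  T1 -> c
  T2 -> a
  T3 -> b

Fill CYK table bottom-up, restricted to cells inside w[1..2]:
  cell(1,1) d: {B,T0}  orig:{B}
  cell(2,2) c: {B,T1}  orig:{B}
  cell(1,2) dc: {A,C}

Original NTs in T[1,2] deriving "dc": ["A", "C"]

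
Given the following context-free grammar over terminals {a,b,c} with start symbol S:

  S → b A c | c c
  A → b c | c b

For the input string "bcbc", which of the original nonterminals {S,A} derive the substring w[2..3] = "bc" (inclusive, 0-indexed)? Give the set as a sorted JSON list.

CNF form of G:
  S -> T0 X2 | T1 T1
  A -> T0 T1 | T1 T0
  T0 -> b
  T1 -> c
  X2 -> A T1

Fill CYK table bottom-up — only the sub-triangle for w[2..3]:
  T[2,2] 'b' = {T0}  orig:{}
  T[3,3] 'c' = {T1}  orig:{}
  T[2,3] 'bc' = {A}

Original NTs in T[2,3] deriving "bc": ["A"]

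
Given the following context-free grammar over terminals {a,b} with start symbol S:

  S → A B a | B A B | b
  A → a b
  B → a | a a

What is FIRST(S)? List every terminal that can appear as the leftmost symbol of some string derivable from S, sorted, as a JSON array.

FIRST sets, iterate to fixpoint:
round 1:
  A via A→a b: +{a}
  B via B→a: +{a}
  S via S→A B a: +{a}
  S via S→b: +{b}
  FIRST(S)={a,b}  FIRST(A)={a}  FIRST(B)={a}
round 2: (no change)
  FIRST(S)={a,b}  FIRST(A)={a}  FIRST(B)={a}

FIRST(S) = ["a", "b"]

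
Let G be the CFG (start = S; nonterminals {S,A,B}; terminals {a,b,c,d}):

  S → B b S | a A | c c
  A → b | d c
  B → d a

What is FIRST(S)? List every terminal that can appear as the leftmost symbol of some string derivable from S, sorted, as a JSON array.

FIRST iteration:
round 1:
  A via A→b: +{b}
  A via A→d c: +{d}
  B via B→d a: +{d}
  S via S→B b S: +{d}
  S via S→a A: +{a}
  S via S→c c: +{c}
  S: {a,c,d}  A: {b,d}  B: {d}
round 2: — fixpoint
  S: {a,c,d}  A: {b,d}  B: {d}

FIRST(S) = ["a", "c", "d"]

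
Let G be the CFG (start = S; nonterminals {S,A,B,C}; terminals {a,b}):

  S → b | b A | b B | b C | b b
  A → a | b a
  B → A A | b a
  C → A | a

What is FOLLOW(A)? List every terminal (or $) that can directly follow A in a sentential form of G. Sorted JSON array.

FIRST iteration:
round 1:
  A via A→a: +{a}
  A via A→b a: +{b}
  B via B→A A: +{a,b}
  C via C→A: +{a,b}
  S via S→b: +{b}
  FIRST[S]={b}  FIRST[A]={a,b}  FIRST[B]={a,b}  FIRST[C]={a,b}
round 2: — fixpoint
  FIRST[S]={b}  FIRST[A]={a,b}  FIRST[B]={a,b}  FIRST[C]={a,b}

FOLLOW sets:
seed FOLLOW(S) with $
pass 1:
  B→A A: FOLLOW(A) ⊇ FIRST(A) = {a,b}; new: +{a,b}
  S→b A: FOLLOW(A) ⊇ FOLLOW(S) ⊇ {$}; new: +{$}
  S→b B: FOLLOW(B) ⊇ FOLLOW(S) ⊇ {$}; new: +{$}
  S→b C: FOLLOW(C) ⊇ FOLLOW(S) ⊇ {$}; new: +{$}
  FOLLOW[S]={$}  FOLLOW[A]={$,a,b}  FOLLOW[B]={$}  FOLLOW[C]={$}
pass 2: (stable)
  FOLLOW[S]={$}  FOLLOW[A]={$,a,b}  FOLLOW[B]={$}  FOLLOW[C]={$}

FOLLOW(A) = ["$", "a", "b"]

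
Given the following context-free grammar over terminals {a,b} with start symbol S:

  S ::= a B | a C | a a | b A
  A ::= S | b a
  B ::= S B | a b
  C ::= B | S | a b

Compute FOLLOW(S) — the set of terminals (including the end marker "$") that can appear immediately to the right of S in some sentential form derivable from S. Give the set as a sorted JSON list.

Compute FIRST by fixpoint:
pass 1:
  A via A→b a: +{b}
  B via B→a b: +{a}
  C via C→B: +{a}
  S via S→a B: +{a}
  S via S→b A: +{b}
  S: {a,b}  A: {b}  B: {a}  C: {a}
pass 2:
  A via A→S: +{a}
  B via B→S B: +{b}
  C via C→B: +{b}
  S: {a,b}  A: {a,b}  B: {a,b}  C: {a,b}
pass 3: done
  S: {a,b}  A: {a,b}  B: {a,b}  C: {a,b}

FOLLOW sets:
seed FOLLOW(S) with $
[1]
  B→S B: FOLLOW(S) ⊇ FIRST(B) = {a,b}; new: +{a,b}
  S→a B: FOLLOW(B) ⊇ FOLLOW(S) ⊇ {$,a,b}; new: +{$,a,b}
  S→a C: FOLLOW(C) ⊇ FOLLOW(S) ⊇ {$,a,b}; new: +{$,a,b}
  S→b A: FOLLOW(A) ⊇ FOLLOW(S) ⊇ {$,a,b}; new: +{$,a,b}
  FOLLOW[S]={$,a,b}  FOLLOW[A]={$,a,b}  FOLLOW[B]={$,a,b}  FOLLOW[C]={$,a,b}
[2] (stable)
  FOLLOW[S]={$,a,b}  FOLLOW[A]={$,a,b}  FOLLOW[B]={$,a,b}  FOLLOW[C]={$,a,b}

FOLLOW(S) = ["$", "a", "b"]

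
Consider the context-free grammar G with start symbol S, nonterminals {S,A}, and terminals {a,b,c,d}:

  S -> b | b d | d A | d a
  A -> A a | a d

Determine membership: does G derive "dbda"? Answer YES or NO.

CNF form of G:
  S -> T1 A | T1 T0 | T2 T1 | b
  A -> A T0 | T0 T1
  T0 -> a
  T1 -> d
  T2 -> b

Fill CYK table bottom-up:
  cell(0,0) d: {T1}  orig:{}
  cell(1,1) b: {S,T2}  orig:{S}
  cell(2,2) d: {T1}  orig:{}
  cell(3,3) a: {T0}  orig:{}
  cell(0,1) db: ∅
  cell(1,2) bd: {S}
  cell(2,3) da: {S}
  cell(0,2) dbd: ∅
  cell(1,3) bda: ∅
  cell(0,3) dbda: ∅

S ∉ T[0,3] ⇒ NO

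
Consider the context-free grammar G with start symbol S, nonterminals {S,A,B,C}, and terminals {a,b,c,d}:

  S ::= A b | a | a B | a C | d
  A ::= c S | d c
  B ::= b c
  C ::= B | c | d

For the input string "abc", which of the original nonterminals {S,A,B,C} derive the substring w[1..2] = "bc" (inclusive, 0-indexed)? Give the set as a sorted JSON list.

CNF form of G:
  S -> A T2 | T3 B | T3 C | a | d
  A -> T0 S | T1 T0
  B -> T2 T0
  C -> T2 T0 | c | d
  T0 -> c
  T1 -> d
  T2 -> b
  T3 -> a

CYK fill (cells [i..j] with 1 ≤ i ≤ j ≤ 2 only):
  T[1,1] 'b' = {T2}  orig:{}
  T[2,2] 'c' = {C,T0}  orig:{C}
  T[1,2] 'bc' = {B,C}

Original NTs in T[1,2] deriving "bc": ["B", "C"]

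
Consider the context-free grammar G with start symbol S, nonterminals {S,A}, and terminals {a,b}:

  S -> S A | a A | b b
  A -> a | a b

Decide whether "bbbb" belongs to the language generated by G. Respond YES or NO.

Convert to CNF:
  S -> S A | T0 A | T1 T1
  A -> T0 T1 | a
  T0 -> a
  T1 -> b

Fill CYK table bottom-up:
  [0..0]={T1}  "b"  orig:{}
  [1..1]={T1}  "b"  orig:{}
  [2..2]={T1}  "b"  orig:{}
  [3..3]={T1}  "b"  orig:{}
  [0..1]={S}  "bb"
  [1..2]={S}  "bb"
  [2..3]={S}  "bb"
  [0..2]=∅  "bbb"
  [1..3]=∅  "bbb"
  [0..3]=∅  "bbbb"

S ∉ T[0,3] ⇒ NO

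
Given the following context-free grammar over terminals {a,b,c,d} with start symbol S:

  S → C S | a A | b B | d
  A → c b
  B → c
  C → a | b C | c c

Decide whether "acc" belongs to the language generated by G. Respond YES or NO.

CNF form of G:
  S -> C S | T1 B | T2 A | d
  A -> T0 T1
  B -> c
  C -> T0 T0 | T1 C | a
  T0 -> c
  T1 -> b
  T2 -> a

CYK fill:
  T[0,0] 'a' = {C,T2}  orig:{C}
  T[1,1] 'c' = {B,T0}  orig:{B}
  T[2,2] 'c' = {B,T0}  orig:{B}
  T[0,1] 'ac' = ∅
  T[1,2] 'cc' = {C}
  T[0,2] 'acc' = ∅

S ∉ T[0,2] ⇒ NO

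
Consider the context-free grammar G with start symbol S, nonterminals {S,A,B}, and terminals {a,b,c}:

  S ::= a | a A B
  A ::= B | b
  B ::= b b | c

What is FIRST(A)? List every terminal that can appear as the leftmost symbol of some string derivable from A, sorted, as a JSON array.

FIRST sets, iterate to fixpoint:
round 1:
  A via A→b: +{b}
  B via B→b b: +{b}
  B via B→c: +{c}
  S via S→a: +{a}
  S: {a}  A: {b}  B: {b,c}
round 2:
  A via A→B: +{c}
  S: {a}  A: {b,c}  B: {b,c}
round 3: — fixpoint
  S: {a}  A: {b,c}  B: {b,c}

FIRST(A) = ["b", "c"]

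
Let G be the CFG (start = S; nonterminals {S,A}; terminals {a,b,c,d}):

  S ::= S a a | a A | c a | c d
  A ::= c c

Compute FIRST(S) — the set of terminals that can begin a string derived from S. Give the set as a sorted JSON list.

FIRST iteration:
round 1:
  A via A→c c: +{c}
  S via S→a A: +{a}
  S via S→c a: +{c}
  FIRST[S]={a,c}  FIRST[A]={c}
round 2: done
  FIRST[S]={a,c}  FIRST[A]={c}

FIRST(S) = ["a", "c"]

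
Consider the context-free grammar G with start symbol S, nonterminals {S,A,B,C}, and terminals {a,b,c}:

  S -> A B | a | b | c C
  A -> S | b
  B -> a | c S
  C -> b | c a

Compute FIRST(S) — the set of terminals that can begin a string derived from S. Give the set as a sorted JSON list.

FIRST iteration:
[1]
  A via A→b: +{b}
  B via B→a: +{a}
  B via B→c S: +{c}
  C via C→b: +{b}
  C via C→c a: +{c}
  S via S→A B: +{b}
  S via S→a: +{a}
  S via S→c C: +{c}
  FIRST[S]={a,b,c}  FIRST[A]={b}  FIRST[B]={a,c}  FIRST[C]={b,c}
[2]
  A via A→S: +{a,c}
  FIRST[S]={a,b,c}  FIRST[A]={a,b,c}  FIRST[B]={a,c}  FIRST[C]={b,c}
[3] (stable)
  FIRST[S]={a,b,c}  FIRST[A]={a,b,c}  FIRST[B]={a,c}  FIRST[C]={b,c}

FIRST(S) = ["a", "b", "c"]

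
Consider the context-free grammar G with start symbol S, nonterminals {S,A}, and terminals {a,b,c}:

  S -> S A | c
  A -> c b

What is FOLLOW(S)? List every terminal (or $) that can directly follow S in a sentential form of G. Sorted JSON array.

FIRST iteration:
iter 1:
  A via A→c b: +{c}
  S via S→c: +{c}
  FIRST[S]={c}  FIRST[A]={c}
iter 2: (stable)
  FIRST[S]={c}  FIRST[A]={c}

Compute FOLLOW by fixpoint:
FOLLOW(S) := {$}
[1]
  S→S A: FOLLOW(S) ⊇ FIRST(A) = {c}; new: +{c}
  S→S A: FOLLOW(A) ⊇ FOLLOW(S) ⊇ {$,c}; new: +{$,c}
  S: {$,c}  A: {$,c}
[2] — fixpoint
  S: {$,c}  A: {$,c}

FOLLOW(S) = ["$", "c"]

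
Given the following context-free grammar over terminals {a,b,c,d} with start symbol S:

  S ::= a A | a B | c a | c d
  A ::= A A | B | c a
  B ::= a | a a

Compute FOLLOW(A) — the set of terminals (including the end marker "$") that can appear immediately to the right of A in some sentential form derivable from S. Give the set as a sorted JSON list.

Compute FIRST by fixpoint:
[1]
  A via A→c a: +{c}
  B via B→a: +{a}
  S via S→a A: +{a}
  S via S→c a: +{c}
  FIRST[S]={a,c}  FIRST[A]={c}  FIRST[B]={a}
[2]
  A via A→B: +{a}
  FIRST[S]={a,c}  FIRST[A]={a,c}  FIRST[B]={a}
[3] done
  FIRST[S]={a,c}  FIRST[A]={a,c}  FIRST[B]={a}

FOLLOW iteration:
FOLLOW(S) := {$}
round 1:
  A→A A: FOLLOW(A) ⊇ FIRST(A) = {a,c}; new: +{a,c}
  A→B: FOLLOW(B) ⊇ FOLLOW(A) ⊇ {a,c}; new: +{a,c}
  S→a A: FOLLOW(A) ⊇ FOLLOW(S) ⊇ {$}; new: +{$}
  S→a B: FOLLOW(B) ⊇ FOLLOW(S) ⊇ {$}; new: +{$}
  FOLLOW[S]={$}  FOLLOW[A]={$,a,c}  FOLLOW[B]={$,a,c}
round 2: done
  FOLLOW[S]={$}  FOLLOW[A]={$,a,c}  FOLLOW[B]={$,a,c}

FOLLOW(A) = ["$", "a", "c"]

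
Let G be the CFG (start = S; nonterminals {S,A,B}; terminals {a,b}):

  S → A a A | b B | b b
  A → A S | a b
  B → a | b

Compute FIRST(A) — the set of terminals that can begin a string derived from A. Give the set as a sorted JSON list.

Compute FIRST by fixpoint:
pass 1:
  A via A→a b: +{a}
  B via B→a: +{a}
  B via B→b: +{b}
  S via S→A a A: +{a}
  S via S→b B: +{b}
  FIRST(S)={a,b}  FIRST(A)={a}  FIRST(B)={a,b}
pass 2: (stable)
  FIRST(S)={a,b}  FIRST(A)={a}  FIRST(B)={a,b}

FIRST(A) = ["a"]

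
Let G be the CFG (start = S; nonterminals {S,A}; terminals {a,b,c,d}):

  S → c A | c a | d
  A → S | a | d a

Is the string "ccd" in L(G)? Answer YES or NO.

CNF form of G:
  S -> T0 A | T0 T1 | d
  A -> T0 A | T0 T1 | T2 T1 | a | d
  T0 -> c
  T1 -> a
  T2 -> d

Fill CYK table bottom-up:
  [0..0]={T0}  "c"  orig:{}
  [1..1]={T0}  "c"  orig:{}
  [2..2]={A,S,T2}  "d"  orig:{A,S}
  [0..1]=∅  "cc"
  [1..2]={A,S}  "cd"
  [0..2]={A,S}  "ccd"

S ∈ T[0,2] ⇒ YES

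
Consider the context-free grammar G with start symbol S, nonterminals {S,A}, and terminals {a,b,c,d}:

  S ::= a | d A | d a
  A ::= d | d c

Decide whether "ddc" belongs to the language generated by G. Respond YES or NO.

CNF form of G:
  S -> T0 A | T0 T2 | a
  A -> T0 T1 | d
  T0 -> d
  T1 -> c
  T2 -> a

Fill CYK table bottom-up:
  [0..0]={A,T0}  "d"  orig:{A}
  [1..1]={A,T0}  "d"  orig:{A}
  [2..2]={T1}  "c"  orig:{}
  [0..1]={S}  "dd"
  [1..2]={A}  "dc"
  [0..2]={S}  "ddc"

S ∈ T[0,2] ⇒ YES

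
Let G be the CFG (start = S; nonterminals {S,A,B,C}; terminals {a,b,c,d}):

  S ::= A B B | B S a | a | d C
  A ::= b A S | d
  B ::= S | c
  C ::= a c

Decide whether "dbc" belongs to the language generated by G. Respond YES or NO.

CNF form of G:
  S -> A X7 | B X8 | T2 C | a
  A -> T0 X4 | d
  B -> A X5 | B X6 | T2 C | a | c
  C -> T1 T3
  T0 -> b
  T1 -> a
  T2 -> d
  T3 -> c
  X4 -> A S
  X5 -> B B
  X6 -> S T1
  X7 -> B B
  X8 -> S T1

CYK table (by increasing span):
  [0..0]={A,T2}  "d"  orig:{A}
  [1..1]={T0}  "b"  orig:{}
  [2..2]={B,T3}  "c"  orig:{B}
  [0..1]=∅  "db"
  [1..2]=∅  "bc"
  [0..2]=∅  "dbc"

S ∉ T[0,2] ⇒ NO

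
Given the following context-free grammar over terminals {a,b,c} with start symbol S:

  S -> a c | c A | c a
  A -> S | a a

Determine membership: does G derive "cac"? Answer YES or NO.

Convert to CNF:
  S -> T0 T1 | T1 A | T1 T0
  A -> T0 T0 | T0 T1 | T1 A | T1 T0
  T0 -> a
  T1 -> c

CYK table (by increasing span):
  [0..0]={T1}  "c"  orig:{}
  [1..1]={T0}  "a"  orig:{}
  [2..2]={T1}  "c"  orig:{}
  [0..1]={A,S}  "ca"
  [1..2]={A,S}  "ac"
  [0..2]={A,S}  "cac"

S ∈ T[0,2] ⇒ YES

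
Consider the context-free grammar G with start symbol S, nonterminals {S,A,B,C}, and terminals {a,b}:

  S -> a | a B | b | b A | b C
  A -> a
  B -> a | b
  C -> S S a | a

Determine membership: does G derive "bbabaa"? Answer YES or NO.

Convert to CNF:
  S -> T0 B | T1 A | T1 C | a | b
  A -> a
  B -> a | b
  C -> S X2 | a
  T0 -> a
  T1 -> b
  X2 -> S T0

CYK table (by increasing span):
  cell(0,0) b: {B,S,T1}  orig:{B,S}
  cell(1,1) b: {B,S,T1}  orig:{B,S}
  cell(2,2) a: {A,B,C,S,T0}  orig:{A,B,C,S}
  cell(3,3) b: {B,S,T1}  orig:{B,S}
  cell(4,4) a: {A,B,C,S,T0}  orig:{A,B,C,S}
  cell(5,5) a: {A,B,C,S,T0}  orig:{A,B,C,S}
  cell(0,1) bb: ∅
  cell(1,2) ba: {S,X2}  orig:{S}
  cell(2,3) ab: {S}
  cell(3,4) ba: {S,X2}  orig:{S}
  cell(4,5) aa: {S,X2}  orig:{S}
  cell(0,2) bba: {C}
  cell(1,3) bab: ∅
  cell(2,4) aba: {C,X2}  orig:{C}
  cell(3,5) baa: {C,X2}  orig:{C}
  cell(0,3) bbab: ∅
  cell(1,4) baba: {C,S}
  cell(2,5) abaa: {C}
  cell(0,4) bbaba: {S}
  cell(1,5) babaa: {C,S,X2}  orig:{C,S}
  cell(0,5) bbabaa: {C,S,X2}  orig:{C,S}

S ∈ T[0,5] ⇒ YES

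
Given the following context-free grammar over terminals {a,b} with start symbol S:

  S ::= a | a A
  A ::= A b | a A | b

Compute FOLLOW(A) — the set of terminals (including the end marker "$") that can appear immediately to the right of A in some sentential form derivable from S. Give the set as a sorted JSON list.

Compute FIRST by fixpoint:
pass 1:
  A via A→a A: +{a}
  A via A→b: +{b}
  S via S→a: +{a}
  FIRST[S]={a}  FIRST[A]={a,b}
pass 2: done
  FIRST[S]={a}  FIRST[A]={a,b}

FOLLOW sets:
seed FOLLOW(S) with $
round 1:
  A→A b: FOLLOW(A) ⊇ FIRST(b) = {b}; new: +{b}
  S→a A: FOLLOW(A) ⊇ FOLLOW(S) ⊇ {$}; new: +{$}
  FOLLOW[S]={$}  FOLLOW[A]={$,b}
round 2: (stable)
  FOLLOW[S]={$}  FOLLOW[A]={$,b}

FOLLOW(A) = ["$", "b"]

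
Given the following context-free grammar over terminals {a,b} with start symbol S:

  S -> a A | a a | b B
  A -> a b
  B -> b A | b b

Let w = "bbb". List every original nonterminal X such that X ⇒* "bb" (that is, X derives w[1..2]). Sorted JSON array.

CNF form of G:
  S -> T0 A | T0 T0 | T1 B
  A -> T0 T1
  B -> T1 A | T1 T1
  T0 -> a
  T1 -> b

CYK fill, restricted to cells inside w[1..2]:
  T[1,1] 'b' = {T1}  orig:{}
  T[2,2] 'b' = {T1}  orig:{}
  T[1,2] 'bb' = {B}

Original NTs in T[1,2] deriving "bb": ["B"]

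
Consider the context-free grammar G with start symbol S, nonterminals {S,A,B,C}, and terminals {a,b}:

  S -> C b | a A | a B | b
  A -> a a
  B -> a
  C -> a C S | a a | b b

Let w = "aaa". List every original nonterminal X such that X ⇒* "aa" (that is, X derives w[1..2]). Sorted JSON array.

CNF form of G:
  S -> C T1 | T0 A | T0 B | b
  A -> T0 T0
  B -> a
  C -> T0 T0 | T0 X2 | T1 T1
  T0 -> a
  T1 -> b
  X2 -> C S

CYK fill, restricted to cells inside w[1..2]:
  T[1,1] 'a' = {B,T0}  orig:{B}
  T[2,2] 'a' = {B,T0}  orig:{B}
  T[1,2] 'aa' = {A,C,S}

Original NTs in T[1,2] deriving "aa": ["A", "C", "S"]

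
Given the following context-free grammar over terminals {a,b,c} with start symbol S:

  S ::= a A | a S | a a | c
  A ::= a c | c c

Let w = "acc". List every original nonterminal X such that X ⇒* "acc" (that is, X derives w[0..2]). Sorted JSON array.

CNF form of G:
  S -> T0 A | T0 S | T0 T0 | c
  A -> T0 T1 | T1 T1
  T0 -> a
  T1 -> c

CYK table (by increasing span) — only the sub-triangle for w[0..2]:
  T[0,0] 'a' = {T0}  orig:{}
  T[1,1] 'c' = {S,T1}  orig:{S}
  T[2,2] 'c' = {S,T1}  orig:{S}
  T[0,1] 'ac' = {A,S}
  T[1,2] 'cc' = {A}
  T[0,2] 'acc' = {S}

Original NTs in T[0,2] deriving "acc": ["S"]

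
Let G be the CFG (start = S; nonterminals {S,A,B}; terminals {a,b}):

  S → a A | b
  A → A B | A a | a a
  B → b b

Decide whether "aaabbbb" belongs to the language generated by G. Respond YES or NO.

CNF form of G:
  S -> T0 A | b
  A -> A B | A T0 | T0 T0
  B -> T1 T1
  T0 -> a
  T1 -> b

CYK fill:
  cell(0,0) a: {T0}  orig:{}
  cell(1,1) a: {T0}  orig:{}
  cell(2,2) a: {T0}  orig:{}
  cell(3,3) b: {S,T1}  orig:{S}
  cell(4,4) b: {S,T1}  orig:{S}
  cell(5,5) b: {S,T1}  orig:{S}
  cell(6,6) b: {S,T1}  orig:{S}
  cell(0,1) aa: {A}
  cell(1,2) aa: {A}
  cell(2,3) ab: ∅
  cell(3,4) bb: {B}
  cell(4,5) bb: {B}
  cell(5,6) bb: {B}
  cell(0,2) aaa: {A,S}
  cell(1,3) aab: ∅
  cell(2,4) abb: ∅
  cell(3,5) bbb: ∅
  cell(4,6) bbb: ∅
  cell(0,3) aaab: ∅
  cell(1,4) aabb: {A}
  cell(2,5) abbb: ∅
  cell(3,6) bbbb: ∅
  cell(0,4) aaabb: {A,S}
  cell(1,5) aabbb: ∅
  cell(2,6) abbbb: ∅
  cell(0,5) aaabbb: ∅
  cell(1,6) aabbbb: {A}
  cell(0,6) aaabbbb: {A,S}

S ∈ T[0,6] ⇒ YES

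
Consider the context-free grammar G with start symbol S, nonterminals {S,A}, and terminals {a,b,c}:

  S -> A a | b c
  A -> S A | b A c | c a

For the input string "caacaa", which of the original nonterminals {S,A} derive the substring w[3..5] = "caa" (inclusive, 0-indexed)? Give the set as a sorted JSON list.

Convert to CNF:
  S -> A T2 | T0 T1
  A -> S A | T0 X3 | T1 T2
  T0 -> b
  T1 -> c
  T2 -> a
  X3 -> A T1

CYK table (by increasing span) (cells [i..j] with 3 ≤ i ≤ j ≤ 5 only):
  T[3,3] 'c' = {T1}  orig:{}
  T[4,4] 'a' = {T2}  orig:{}
  T[5,5] 'a' = {T2}  orig:{}
  T[3,4] 'ca' = {A}
  T[4,5] 'aa' = ∅
  T[3,5] 'caa' = {S}

Original NTs in T[3,5] deriving "caa": ["S"]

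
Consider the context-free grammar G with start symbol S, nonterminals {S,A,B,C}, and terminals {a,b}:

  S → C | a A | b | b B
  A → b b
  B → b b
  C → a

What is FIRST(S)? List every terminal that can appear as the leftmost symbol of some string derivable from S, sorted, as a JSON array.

FIRST iteration:
round 1:
  A via A→b b: +{b}
  B via B→b b: +{b}
  C via C→a: +{a}
  S via S→C: +{a}
  S via S→b: +{b}
  FIRST(S)={a,b}  FIRST(A)={b}  FIRST(B)={b}  FIRST(C)={a}
round 2: (no change)
  FIRST(S)={a,b}  FIRST(A)={b}  FIRST(B)={b}  FIRST(C)={a}

FIRST(S) = ["a", "b"]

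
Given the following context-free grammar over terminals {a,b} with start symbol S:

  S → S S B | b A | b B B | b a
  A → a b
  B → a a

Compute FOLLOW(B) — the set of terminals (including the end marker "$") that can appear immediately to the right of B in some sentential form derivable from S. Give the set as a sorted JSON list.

FIRST iteration:
[1]
  A via A→a b: +{a}
  B via B→a a: +{a}
  S via S→b A: +{b}
  S: {b}  A: {a}  B: {a}
[2] done
  S: {b}  A: {a}  B: {a}

Compute FOLLOW by fixpoint:
seed FOLLOW(S) with $
iter 1:
  S→S S B: FOLLOW(S) ⊇ FIRST(S) = {b}; new: +{b}
  S→S S B: FOLLOW(S) ⊇ FIRST(B) = {a}; new: +{a}
  S→S S B: FOLLOW(B) ⊇ FOLLOW(S) ⊇ {$,a,b}; new: +{$,a,b}
  S→b A: FOLLOW(A) ⊇ FOLLOW(S) ⊇ {$,a,b}; new: +{$,a,b}
  S: {$,a,b}  A: {$,a,b}  B: {$,a,b}
iter 2: done
  S: {$,a,b}  A: {$,a,b}  B: {$,a,b}

FOLLOW(B) = ["$", "a", "b"]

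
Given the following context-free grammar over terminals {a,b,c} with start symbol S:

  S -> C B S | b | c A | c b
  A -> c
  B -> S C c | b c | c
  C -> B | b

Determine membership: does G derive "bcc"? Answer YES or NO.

CNF form of G:
  S -> C X4 | T0 A | T0 T1 | b
  A -> c
  B -> S X2 | T1 T0 | c
  C -> S X3 | T1 T0 | b | c
  T0 -> c
  T1 -> b
  X2 -> C T0
  X3 -> C T0
  X4 -> B S

CYK fill:
  T[0,0] 'b' = {C,S,T1}  orig:{C,S}
  T[1,1] 'c' = {A,B,C,T0}  orig:{A,B,C}
  T[2,2] 'c' = {A,B,C,T0}  orig:{A,B,C}
  T[0,1] 'bc' = {B,C,X2,X3}  orig:{B,C}
  T[1,2] 'cc' = {S,X2,X3}  orig:{S}
  T[0,2] 'bcc' = {B,C,X2,X3}  orig:{B,C}

S ∉ T[0,2] ⇒ NO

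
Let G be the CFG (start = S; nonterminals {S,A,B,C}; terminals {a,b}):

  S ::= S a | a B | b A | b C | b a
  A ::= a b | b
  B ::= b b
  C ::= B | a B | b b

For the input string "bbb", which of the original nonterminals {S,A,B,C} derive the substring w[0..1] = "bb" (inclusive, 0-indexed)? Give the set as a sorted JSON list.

Convert to CNF:
  S -> S T0 | T0 B | T1 A | T1 C | T1 T0
  A -> T0 T1 | b
  B -> T1 T1
  C -> T0 B | T1 T1
  T0 -> a
  T1 -> b

CYK fill, restricted to cells inside w[0..1]:
  [0..0]={A,T1}  "b"  orig:{A}
  [1..1]={A,T1}  "b"  orig:{A}
  [0..1]={B,C,S}  "bb"

Original NTs in T[0,1] deriving "bb": ["B", "C", "S"]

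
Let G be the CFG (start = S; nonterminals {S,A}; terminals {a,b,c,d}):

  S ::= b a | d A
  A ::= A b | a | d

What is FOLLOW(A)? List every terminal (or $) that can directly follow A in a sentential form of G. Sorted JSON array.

FIRST iteration:
iter 1:
  A via A→a: +{a}
  A via A→d: +{d}
  S via S→b a: +{b}
  S via S→d A: +{d}
  S: {b,d}  A: {a,d}
iter 2: — fixpoint
  S: {b,d}  A: {a,d}

FOLLOW iteration:
FOLLOW(S) := {$}
pass 1:
  A→A b: FOLLOW(A) ⊇ FIRST(b) = {b}; new: +{b}
  S→d A: FOLLOW(A) ⊇ FOLLOW(S) ⊇ {$}; new: +{$}
  FOLLOW(S)={$}  FOLLOW(A)={$,b}
pass 2: — fixpoint
  FOLLOW(S)={$}  FOLLOW(A)={$,b}

FOLLOW(A) = ["$", "b"]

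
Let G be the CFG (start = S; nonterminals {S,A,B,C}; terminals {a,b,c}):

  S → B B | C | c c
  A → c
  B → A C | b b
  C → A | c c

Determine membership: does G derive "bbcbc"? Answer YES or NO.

Convert to CNF:
  S -> B B | T1 T1 | c
  A -> c
  B -> A C | T0 T0
  C -> T1 T1 | c
  T0 -> b
  T1 -> c

CYK fill:
  cell(0,0) b: {T0}  orig:{}
  cell(1,1) b: {T0}  orig:{}
  cell(2,2) c: {A,C,S,T1}  orig:{A,C,S}
  cell(3,3) b: {T0}  orig:{}
  cell(4,4) c: {A,C,S,T1}  orig:{A,C,S}
  cell(0,1) bb: {B}
  cell(1,2) bc: ∅
  cell(2,3) cb: ∅
  cell(3,4) bc: ∅
  cell(0,2) bbc: ∅
  cell(1,3) bcb: ∅
  cell(2,4) cbc: ∅
  cell(0,3) bbcb: ∅
  cell(1,4) bcbc: ∅
  cell(0,4) bbcbc: ∅

S ∉ T[0,4] ⇒ NO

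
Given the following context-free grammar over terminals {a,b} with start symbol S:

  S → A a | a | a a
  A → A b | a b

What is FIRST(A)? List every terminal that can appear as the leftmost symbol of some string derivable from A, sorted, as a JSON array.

FIRST iteration:
pass 1:
  A via A→a b: +{a}
  S via S→A a: +{a}
  S: {a}  A: {a}
pass 2: (no change)
  S: {a}  A: {a}

FIRST(A) = ["a"]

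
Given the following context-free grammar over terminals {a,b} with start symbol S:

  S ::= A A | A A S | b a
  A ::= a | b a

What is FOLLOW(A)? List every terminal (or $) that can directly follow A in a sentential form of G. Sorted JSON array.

FIRST iteration:
iter 1:
  A via A→a: +{a}
  A via A→b a: +{b}
  S via S→A A: +{a,b}
  FIRST[S]={a,b}  FIRST[A]={a,b}
iter 2: (stable)
  FIRST[S]={a,b}  FIRST[A]={a,b}

FOLLOW sets:
FOLLOW(S) := {$}
round 1:
  S→A A: FOLLOW(A) ⊇ FIRST(A) = {a,b}; new: +{a,b}
  S→A A: FOLLOW(A) ⊇ FOLLOW(S) ⊇ {$}; new: +{$}
  FOLLOW[S]={$}  FOLLOW[A]={$,a,b}
round 2: — fixpoint
  FOLLOW[S]={$}  FOLLOW[A]={$,a,b}

FOLLOW(A) = ["$", "a", "b"]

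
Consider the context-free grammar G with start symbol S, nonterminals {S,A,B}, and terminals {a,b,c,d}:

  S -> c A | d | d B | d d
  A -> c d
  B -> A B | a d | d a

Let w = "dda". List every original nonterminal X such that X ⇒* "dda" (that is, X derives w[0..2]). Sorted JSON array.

Convert to CNF:
  S -> T0 A | T1 B | T1 T1 | d
  A -> T0 T1
  B -> A B | T1 T2 | T2 T1
  T0 -> c
  T1 -> d
  T2 -> a

CYK table (by increasing span) — only the sub-triangle for w[0..2]:
  [0..0]={S,T1}  "d"  orig:{S}
  [1..1]={S,T1}  "d"  orig:{S}
  [2..2]={T2}  "a"  orig:{}
  [0..1]={S}  "dd"
  [1..2]={B}  "da"
  [0..2]={S}  "dda"

Original NTs in T[0,2] deriving "dda": ["S"]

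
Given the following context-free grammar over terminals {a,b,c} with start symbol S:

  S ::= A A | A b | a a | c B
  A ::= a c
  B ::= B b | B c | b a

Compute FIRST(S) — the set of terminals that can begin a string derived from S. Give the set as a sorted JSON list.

Compute FIRST by fixpoint:
[1]
  A via A→a c: +{a}
  B via B→b a: +{b}
  S via S→A A: +{a}
  S via S→c B: +{c}
  FIRST(S)={a,c}  FIRST(A)={a}  FIRST(B)={b}
[2] (no change)
  FIRST(S)={a,c}  FIRST(A)={a}  FIRST(B)={b}

FIRST(S) = ["a", "c"]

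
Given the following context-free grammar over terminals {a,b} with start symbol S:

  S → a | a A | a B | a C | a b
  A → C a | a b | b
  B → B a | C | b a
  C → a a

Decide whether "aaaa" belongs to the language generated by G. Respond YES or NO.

CNF form of G:
  S -> T0 A | T0 B | T0 C | T0 T1 | a
  A -> C T0 | T0 T1 | b
  B -> B T0 | T0 T0 | T1 T0
  C -> T0 T0
  T0 -> a
  T1 -> b

Fill CYK table bottom-up:
  T[0,0] 'a' = {S,T0}  orig:{S}
  T[1,1] 'a' = {S,T0}  orig:{S}
  T[2,2] 'a' = {S,T0}  orig:{S}
  T[3,3] 'a' = {S,T0}  orig:{S}
  T[0,1] 'aa' = {B,C}
  T[1,2] 'aa' = {B,C}
  T[2,3] 'aa' = {B,C}
  T[0,2] 'aaa' = {A,B,S}
  T[1,3] 'aaa' = {A,B,S}
  T[0,3] 'aaaa' = {B,S}

S ∈ T[0,3] ⇒ YES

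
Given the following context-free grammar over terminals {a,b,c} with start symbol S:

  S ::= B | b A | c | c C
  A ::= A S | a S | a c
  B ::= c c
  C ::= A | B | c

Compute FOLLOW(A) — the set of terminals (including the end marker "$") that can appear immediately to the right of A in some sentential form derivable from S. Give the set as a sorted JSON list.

FIRST iteration:
[1]
  A via A→a S: +{a}
  B via B→c c: +{c}
  C via C→A: +{a}
  C via C→B: +{c}
  S via S→B: +{c}
  S via S→b A: +{b}
  FIRST[S]={b,c}  FIRST[A]={a}  FIRST[B]={c}  FIRST[C]={a,c}
[2] (no change)
  FIRST[S]={b,c}  FIRST[A]={a}  FIRST[B]={c}  FIRST[C]={a,c}

FOLLOW iteration:
FOLLOW(S) := {$}
round 1:
  A→A S: FOLLOW(A) ⊇ FIRST(S) = {b,c}; new: +{b,c}
  A→A S: FOLLOW(S) ⊇ FOLLOW(A) ⊇ {b,c}; new: +{b,c}
  S→B: FOLLOW(B) ⊇ FOLLOW(S) ⊇ {$,b,c}; new: +{$,b,c}
  S→b A: FOLLOW(A) ⊇ FOLLOW(S) ⊇ {$,b,c}; new: +{$}
  S→c C: FOLLOW(C) ⊇ FOLLOW(S) ⊇ {$,b,c}; new: +{$,b,c}
  S: {$,b,c}  A: {$,b,c}  B: {$,b,c}  C: {$,b,c}
round 2: done
  S: {$,b,c}  A: {$,b,c}  B: {$,b,c}  C: {$,b,c}

FOLLOW(A) = ["$", "b", "c"]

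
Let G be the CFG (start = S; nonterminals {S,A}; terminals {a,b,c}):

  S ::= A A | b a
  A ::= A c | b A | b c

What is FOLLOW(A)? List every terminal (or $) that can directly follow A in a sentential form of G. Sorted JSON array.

FIRST sets, iterate to fixpoint:
round 1:
  A via A→b A: +{b}
  S via S→A A: +{b}
  S: {b}  A: {b}
round 2: done
  S: {b}  A: {b}

FOLLOW iteration:
seed FOLLOW(S) with $
[1]
  A→A c: FOLLOW(A) ⊇ FIRST(c) = {c}; new: +{c}
  S→A A: FOLLOW(A) ⊇ FIRST(A) = {b}; new: +{b}
  S→A A: FOLLOW(A) ⊇ FOLLOW(S) ⊇ {$}; new: +{$}
  S: {$}  A: {$,b,c}
[2] — fixpoint
  S: {$}  A: {$,b,c}

FOLLOW(A) = ["$", "b", "c"]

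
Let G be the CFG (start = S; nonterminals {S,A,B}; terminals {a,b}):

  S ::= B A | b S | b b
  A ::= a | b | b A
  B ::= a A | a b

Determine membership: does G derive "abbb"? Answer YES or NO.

Convert to CNF:
  S -> B A | T0 S | T0 T0
  A -> T0 A | a | b
  B -> T1 A | T1 T0
  T0 -> b
  T1 -> a

CYK table (by increasing span):
  cell(0,0) a: {A,T1}  orig:{A}
  cell(1,1) b: {A,T0}  orig:{A}
  cell(2,2) b: {A,T0}  orig:{A}
  cell(3,3) b: {A,T0}  orig:{A}
  cell(0,1) ab: {B}
  cell(1,2) bb: {A,S}
  cell(2,3) bb: {A,S}
  cell(0,2) abb: {B,S}
  cell(1,3) bbb: {A,S}
  cell(0,3) abbb: {B,S}

S ∈ T[0,3] ⇒ YES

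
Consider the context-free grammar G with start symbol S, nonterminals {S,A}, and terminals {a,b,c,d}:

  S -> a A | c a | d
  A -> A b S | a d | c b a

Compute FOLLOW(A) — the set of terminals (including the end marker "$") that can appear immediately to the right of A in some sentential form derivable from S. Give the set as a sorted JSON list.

Compute FIRST by fixpoint:
iter 1:
  A via A→a d: +{a}
  A via A→c b a: +{c}
  S via S→a A: +{a}
  S via S→c a: +{c}
  S via S→d: +{d}
  FIRST(S)={a,c,d}  FIRST(A)={a,c}
iter 2: done
  FIRST(S)={a,c,d}  FIRST(A)={a,c}

Compute FOLLOW by fixpoint:
FOLLOW(S) := {$}
iter 1:
  A→A b S: FOLLOW(A) ⊇ FIRST(b) = {b}; new: +{b}
  A→A b S: FOLLOW(S) ⊇ FOLLOW(A) ⊇ {b}; new: +{b}
  S→a A: FOLLOW(A) ⊇ FOLLOW(S) ⊇ {$,b}; new: +{$}
  FOLLOW[S]={$,b}  FOLLOW[A]={$,b}
iter 2: done
  FOLLOW[S]={$,b}  FOLLOW[A]={$,b}

FOLLOW(A) = ["$", "b"]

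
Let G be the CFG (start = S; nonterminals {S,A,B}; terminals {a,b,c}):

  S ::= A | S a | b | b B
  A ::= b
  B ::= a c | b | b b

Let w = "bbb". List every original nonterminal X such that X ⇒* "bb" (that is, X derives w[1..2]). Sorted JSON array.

Convert to CNF:
  S -> S T0 | T2 B | b
  A -> b
  B -> T0 T1 | T2 T2 | b
  T0 -> a
  T1 -> c
  T2 -> b

Fill CYK table bottom-up, restricted to cells inside w[1..2]:
  cell(1,1) b: {A,B,S,T2}  orig:{A,B,S}
  cell(2,2) b: {A,B,S,T2}  orig:{A,B,S}
  cell(1,2) bb: {B,S}

Original NTs in T[1,2] deriving "bb": ["B", "S"]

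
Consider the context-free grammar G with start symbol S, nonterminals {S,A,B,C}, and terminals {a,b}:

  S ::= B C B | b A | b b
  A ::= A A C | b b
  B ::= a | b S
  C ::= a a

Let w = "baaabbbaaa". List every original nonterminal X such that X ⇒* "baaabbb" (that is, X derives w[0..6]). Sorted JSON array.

CNF form of G:
  S -> B X3 | T0 A | T0 T0
  A -> A X2 | T0 T0
  B -> T0 S | a
  C -> T1 T1
  T0 -> b
  T1 -> a
  X2 -> A C
  X3 -> C B

CYK table (by increasing span), restricted to cells inside w[0..6]:
  cell(0,0) b: {T0}  orig:{}
  cell(1,1) a: {B,T1}  orig:{B}
  cell(2,2) a: {B,T1}  orig:{B}
  cell(3,3) a: {B,T1}  orig:{B}
  cell(4,4) b: {T0}  orig:{}
  cell(5,5) b: {T0}  orig:{}
  cell(6,6) b: {T0}  orig:{}
  cell(0,1) ba: ∅
  cell(1,2) aa: {C}
  cell(2,3) aa: {C}
  cell(3,4) ab: ∅
  cell(4,5) bb: {A,S}
  cell(5,6) bb: {A,S}
  cell(0,2) baa: ∅
  cell(1,3) aaa: {X3}  orig:{}
  cell(2,4) aab: ∅
  cell(3,5) abb: ∅
  cell(4,6) bbb: {B,S}
  cell(0,3) baaa: ∅
  cell(1,4) aaab: ∅
  cell(2,5) aabb: ∅
  cell(3,6) abbb: ∅
  cell(0,4) baaab: ∅
  cell(1,5) aaabb: ∅
  cell(2,6) aabbb: {X3}  orig:{}
  cell(0,5) baaabb: ∅
  cell(1,6) aaabbb: {S}
  cell(0,6) baaabbb: {B}

Original NTs in T[0,6] deriving "baaabbb": ["B"]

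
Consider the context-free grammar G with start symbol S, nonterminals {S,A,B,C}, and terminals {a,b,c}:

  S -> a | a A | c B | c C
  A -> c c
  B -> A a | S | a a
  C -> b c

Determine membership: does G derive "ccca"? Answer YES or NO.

CNF form of G:
  S -> T0 B | T0 C | T1 A | a
  A -> T0 T0
  B -> A T1 | T0 B | T0 C | T1 A | T1 T1 | a
  C -> T2 T0
  T0 -> c
  T1 -> a
  T2 -> b

Fill CYK table bottom-up:
  [0..0]={T0}  "c"  orig:{}
  [1..1]={T0}  "c"  orig:{}
  [2..2]={T0}  "c"  orig:{}
  [3..3]={B,S,T1}  "a"  orig:{B,S}
  [0..1]={A}  "cc"
  [1..2]={A}  "cc"
  [2..3]={B,S}  "ca"
  [0..2]=∅  "ccc"
  [1..3]={B,S}  "cca"
  [0..3]={B,S}  "ccca"

S ∈ T[0,3] ⇒ YES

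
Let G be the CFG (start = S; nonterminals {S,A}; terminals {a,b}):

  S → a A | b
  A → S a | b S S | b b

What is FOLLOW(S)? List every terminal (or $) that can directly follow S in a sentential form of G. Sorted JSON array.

FIRST sets, iterate to fixpoint:
pass 1:
  A via A→b S S: +{b}
  S via S→a A: +{a}
  S via S→b: +{b}
  FIRST[S]={a,b}  FIRST[A]={b}
pass 2:
  A via A→S a: +{a}
  FIRST[S]={a,b}  FIRST[A]={a,b}
pass 3: (no change)
  FIRST[S]={a,b}  FIRST[A]={a,b}

FOLLOW iteration:
initialize: $ ∈ FOLLOW(S)
iter 1:
  A→S a: FOLLOW(S) ⊇ FIRST(a) = {a}; new: +{a}
  A→b S S: FOLLOW(S) ⊇ FIRST(S) = {a,b}; new: +{b}
  S→a A: FOLLOW(A) ⊇ FOLLOW(S) ⊇ {$,a,b}; new: +{$,a,b}
  S: {$,a,b}  A: {$,a,b}
iter 2: (stable)
  S: {$,a,b}  A: {$,a,b}

FOLLOW(S) = ["$", "a", "b"]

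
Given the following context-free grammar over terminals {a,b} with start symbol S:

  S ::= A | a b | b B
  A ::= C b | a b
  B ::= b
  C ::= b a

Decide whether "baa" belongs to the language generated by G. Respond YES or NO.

CNF form of G:
  S -> C T0 | T0 B | T1 T0
  A -> C T0 | T1 T0
  B -> b
  C -> T0 T1
  T0 -> b
  T1 -> a

Fill CYK table bottom-up:
  T[0,0] 'b' = {B,T0}  orig:{B}
  T[1,1] 'a' = {T1}  orig:{}
  T[2,2] 'a' = {T1}  orig:{}
  T[0,1] 'ba' = {C}
  T[1,2] 'aa' = ∅
  T[0,2] 'baa' = ∅

S ∉ T[0,2] ⇒ NO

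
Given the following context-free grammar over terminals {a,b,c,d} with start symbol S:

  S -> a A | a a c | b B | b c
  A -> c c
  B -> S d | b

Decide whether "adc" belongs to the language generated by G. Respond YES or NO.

CNF form of G:
  S -> T2 A | T2 X4 | T3 B | T3 T0
  A -> T0 T0
  B -> S T1 | b
  T0 -> c
  T1 -> d
  T2 -> a
  T3 -> b
  X4 -> T2 T0

Fill CYK table bottom-up:
  [0..0]={T2}  "a"  orig:{}
  [1..1]={T1}  "d"  orig:{}
  [2..2]={T0}  "c"  orig:{}
  [0..1]=∅  "ad"
  [1..2]=∅  "dc"
  [0..2]=∅  "adc"

S ∉ T[0,2] ⇒ NO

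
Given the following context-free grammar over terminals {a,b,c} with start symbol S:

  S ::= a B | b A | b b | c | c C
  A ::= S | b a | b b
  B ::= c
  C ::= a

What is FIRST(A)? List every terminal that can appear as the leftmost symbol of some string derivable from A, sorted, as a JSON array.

FIRST sets, iterate to fixpoint:
round 1:
  A via A→b a: +{b}
  B via B→c: +{c}
  C via C→a: +{a}
  S via S→a B: +{a}
  S via S→b A: +{b}
  S via S→c: +{c}
  FIRST[S]={a,b,c}  FIRST[A]={b}  FIRST[B]={c}  FIRST[C]={a}
round 2:
  A via A→S: +{a,c}
  FIRST[S]={a,b,c}  FIRST[A]={a,b,c}  FIRST[B]={c}  FIRST[C]={a}
round 3: done
  FIRST[S]={a,b,c}  FIRST[A]={a,b,c}  FIRST[B]={c}  FIRST[C]={a}

FIRST(A) = ["a", "b", "c"]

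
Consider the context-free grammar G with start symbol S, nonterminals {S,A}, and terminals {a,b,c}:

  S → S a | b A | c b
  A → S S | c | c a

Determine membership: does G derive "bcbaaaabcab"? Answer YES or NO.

CNF form of G:
  S -> S T1 | T0 T2 | T2 A
  A -> S S | T0 T1 | c
  T0 -> c
  T1 -> a
  T2 -> b

CYK fill:
  cell(0,0) b: {T2}  orig:{}
  cell(1,1) c: {A,T0}  orig:{A}
  cell(2,2) b: {T2}  orig:{}
  cell(3,3) a: {T1}  orig:{}
  cell(4,4) a: {T1}  orig:{}
  cell(5,5) a: {T1}  orig:{}
  cell(6,6) a: {T1}  orig:{}
  cell(7,7) b: {T2}  orig:{}
  cell(8,8) c: {A,T0}  orig:{A}
  cell(9,9) a: {T1}  orig:{}
  cell(10,10) b: {T2}  orig:{}
  cell(0,1) bc: {S}
  cell(1,2) cb: {S}
  cell(2,3) ba: ∅
  cell(3,4) aa: ∅
  cell(4,5) aa: ∅
  cell(5,6) aa: ∅
  cell(6,7) ab: ∅
  cell(7,8) bc: {S}
  cell(8,9) ca: {A}
  cell(9,10) ab: ∅
  cell(0,2) bcb: ∅
  cell(1,3) cba: {S}
  cell(2,4) baa: ∅
  cell(3,5) aaa: ∅
  cell(4,6) aaa: ∅
  cell(5,7) aab: ∅
  cell(6,8) abc: ∅
  cell(7,9) bca: {S}
  cell(8,10) cab: ∅
  cell(0,3) bcba: ∅
  cell(1,4) cbaa: {S}
  cell(2,5) baaa: ∅
  cell(3,6) aaaa: ∅
  cell(4,7) aaab: ∅
  cell(5,8) aabc: ∅
  cell(6,9) abca: ∅
  cell(7,10) bcab: ∅
  cell(0,4) bcbaa: ∅
  cell(1,5) cbaaa: {S}
  cell(2,6) baaaa: ∅
  cell(3,7) aaaab: ∅
  cell(4,8) aaabc: ∅
  cell(5,9) aabca: ∅
  cell(6,10) abcab: ∅
  cell(0,5) bcbaaa: ∅
  cell(1,6) cbaaaa: {S}
  cell(2,7) baaaab: ∅
  cell(3,8) aaaabc: ∅
  cell(4,9) aaabca: ∅
  cell(5,10) aabcab: ∅
  cell(0,6) bcbaaaa: ∅
  cell(1,7) cbaaaab: ∅
  cell(2,8) baaaabc: ∅
  cell(3,9) aaaabca: ∅
  cell(4,10) aaabcab: ∅
  cell(0,7) bcbaaaab: ∅
  cell(1,8) cbaaaabc: {A}
  cell(2,9) baaaabca: ∅
  cell(3,10) aaaabcab: ∅
  cell(0,8) bcbaaaabc: {S}
  cell(1,9) cbaaaabca: {A}
  cell(2,10) baaaabcab: ∅
  cell(0,9) bcbaaaabca: {S}
  cell(1,10) cbaaaabcab: ∅
  cell(0,10) bcbaaaabcab: ∅

S ∉ T[0,10] ⇒ NO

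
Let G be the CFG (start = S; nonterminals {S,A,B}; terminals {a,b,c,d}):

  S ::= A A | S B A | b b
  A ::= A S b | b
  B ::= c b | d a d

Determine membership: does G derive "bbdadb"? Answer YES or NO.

CNF form of G:
  S -> A A | S X6 | T0 T0
  A -> A X4 | b
  B -> T1 T0 | T2 X5
  T0 -> b
  T1 -> c
  T2 -> d
  T3 -> a
  X4 -> S T0
  X5 -> T3 T2
  X6 -> B A

CYK table (by increasing span):
  [0..0]={A,T0}  "b"  orig:{A}
  [1..1]={A,T0}  "b"  orig:{A}
  [2..2]={T2}  "d"  orig:{}
  [3..3]={T3}  "a"  orig:{}
  [4..4]={T2}  "d"  orig:{}
  [5..5]={A,T0}  "b"  orig:{A}
  [0..1]={S}  "bb"
  [1..2]=∅  "bd"
  [2..3]=∅  "da"
  [3..4]={X5}  "ad"  orig:{}
  [4..5]=∅  "db"
  [0..2]=∅  "bbd"
  [1..3]=∅  "bda"
  [2..4]={B}  "dad"
  [3..5]=∅  "adb"
  [0..3]=∅  "bbda"
  [1..4]=∅  "bdad"
  [2..5]={X6}  "dadb"  orig:{}
  [0..4]=∅  "bbdad"
  [1..5]=∅  "bdadb"
  [0..5]={S}  "bbdadb"

S ∈ T[0,5] ⇒ YES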